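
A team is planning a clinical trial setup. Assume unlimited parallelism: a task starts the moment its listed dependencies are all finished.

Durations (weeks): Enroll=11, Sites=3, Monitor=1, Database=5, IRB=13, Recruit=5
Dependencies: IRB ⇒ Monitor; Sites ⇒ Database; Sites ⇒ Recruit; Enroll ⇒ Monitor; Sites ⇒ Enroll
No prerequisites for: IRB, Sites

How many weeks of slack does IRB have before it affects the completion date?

Critical path: Sites→Enroll→Monitor = 3+11+1 = 15, so the finish is 15 weeks.
Longest path through IRB: 14 weeks (earliest finish 13, latest finish 14).
Float = 15 − 14 = 1.

1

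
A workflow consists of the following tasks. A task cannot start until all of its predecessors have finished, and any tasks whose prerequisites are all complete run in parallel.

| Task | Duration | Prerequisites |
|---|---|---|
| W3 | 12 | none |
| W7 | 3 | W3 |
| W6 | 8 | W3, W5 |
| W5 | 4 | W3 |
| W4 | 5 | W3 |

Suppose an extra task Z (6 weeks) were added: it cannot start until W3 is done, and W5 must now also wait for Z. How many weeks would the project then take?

30

Originally the project takes 24 weeks.
With Z inserted, W5 now waits for max(W3, Z).
New critical path: W3→Z→W5→W6 = 12+6+4+8 = 30 ⇒ 30 weeks.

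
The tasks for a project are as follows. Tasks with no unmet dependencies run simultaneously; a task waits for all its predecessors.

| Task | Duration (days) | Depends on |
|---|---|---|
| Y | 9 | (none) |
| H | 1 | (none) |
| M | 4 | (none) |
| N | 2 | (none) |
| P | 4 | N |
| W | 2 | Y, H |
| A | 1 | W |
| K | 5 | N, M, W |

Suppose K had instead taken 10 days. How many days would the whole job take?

21

Actual critical path: Y→W→K = 9+2+5 = 16 ⇒ 16 days.
K is on the critical path; changing it to 10 makes that path 21 days.
No other chain overtakes it, so the finish is 21 days.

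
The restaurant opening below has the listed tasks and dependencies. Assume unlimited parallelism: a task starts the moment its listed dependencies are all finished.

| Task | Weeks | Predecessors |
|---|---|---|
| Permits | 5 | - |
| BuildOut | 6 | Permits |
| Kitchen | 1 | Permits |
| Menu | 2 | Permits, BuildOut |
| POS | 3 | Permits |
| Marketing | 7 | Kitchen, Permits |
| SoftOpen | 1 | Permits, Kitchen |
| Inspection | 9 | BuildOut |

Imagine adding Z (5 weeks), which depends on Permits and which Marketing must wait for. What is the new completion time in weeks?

20

Originally the job takes 20 weeks.
With Z inserted, Marketing now waits for max(Kitchen, Permits, Z).
New critical path: Permits→BuildOut→Inspection = 5+6+9 = 20 ⇒ 20 weeks.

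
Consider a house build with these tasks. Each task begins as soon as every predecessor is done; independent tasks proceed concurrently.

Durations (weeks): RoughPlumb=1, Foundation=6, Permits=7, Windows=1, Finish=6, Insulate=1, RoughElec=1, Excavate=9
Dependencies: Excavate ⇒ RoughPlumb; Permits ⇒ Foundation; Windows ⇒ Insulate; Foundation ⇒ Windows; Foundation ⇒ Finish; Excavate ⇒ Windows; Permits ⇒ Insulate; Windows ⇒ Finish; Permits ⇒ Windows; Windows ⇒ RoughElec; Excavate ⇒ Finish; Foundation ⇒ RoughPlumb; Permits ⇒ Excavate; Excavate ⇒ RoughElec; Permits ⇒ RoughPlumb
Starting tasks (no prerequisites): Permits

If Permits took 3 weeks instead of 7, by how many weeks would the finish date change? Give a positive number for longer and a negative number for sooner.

-4

Critical path before the change: Permits→Excavate→Windows→Finish = 7+9+1+6 = 23 giving 23 weeks.
Permits is on the critical path; changing it to 3 makes that path 19 weeks.
The critical path is still Permits→Excavate→Windows→Finish; finish is now 19 weeks.
Change in finish: 19 − 23 = -4 weeks.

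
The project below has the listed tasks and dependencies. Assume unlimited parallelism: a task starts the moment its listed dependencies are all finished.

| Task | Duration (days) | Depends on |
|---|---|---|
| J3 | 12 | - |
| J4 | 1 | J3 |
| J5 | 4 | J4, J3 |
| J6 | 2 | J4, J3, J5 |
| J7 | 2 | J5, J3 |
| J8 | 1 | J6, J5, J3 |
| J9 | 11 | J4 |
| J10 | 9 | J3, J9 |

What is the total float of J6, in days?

13

J3→J4→J9→J10 = 12+1+11+9 = 33 sets the makespan at 33 days.
Longest path through J6: 20 days (earliest finish 19, latest finish 32).
Float = 33 − 20 = 13.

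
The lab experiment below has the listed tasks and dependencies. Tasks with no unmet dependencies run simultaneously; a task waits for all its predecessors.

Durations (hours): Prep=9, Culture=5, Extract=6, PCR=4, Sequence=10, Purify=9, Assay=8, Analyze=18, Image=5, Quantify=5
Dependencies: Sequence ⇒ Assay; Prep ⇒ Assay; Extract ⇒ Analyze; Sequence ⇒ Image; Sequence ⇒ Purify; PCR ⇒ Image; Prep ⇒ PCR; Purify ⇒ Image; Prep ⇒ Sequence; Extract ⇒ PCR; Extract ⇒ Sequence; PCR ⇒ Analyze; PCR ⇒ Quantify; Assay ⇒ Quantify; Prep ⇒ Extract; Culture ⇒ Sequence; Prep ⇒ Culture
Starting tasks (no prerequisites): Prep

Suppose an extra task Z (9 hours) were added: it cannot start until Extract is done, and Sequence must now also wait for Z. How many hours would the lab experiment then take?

Originally the lab experiment takes 39 hours.
With Z inserted, Sequence now waits for max(Prep, Culture, Extract, Z).
New critical path: Prep→Extract→Z→Sequence→Purify→Image = 9+6+9+10+9+5 = 48 ⇒ 48 hours.

48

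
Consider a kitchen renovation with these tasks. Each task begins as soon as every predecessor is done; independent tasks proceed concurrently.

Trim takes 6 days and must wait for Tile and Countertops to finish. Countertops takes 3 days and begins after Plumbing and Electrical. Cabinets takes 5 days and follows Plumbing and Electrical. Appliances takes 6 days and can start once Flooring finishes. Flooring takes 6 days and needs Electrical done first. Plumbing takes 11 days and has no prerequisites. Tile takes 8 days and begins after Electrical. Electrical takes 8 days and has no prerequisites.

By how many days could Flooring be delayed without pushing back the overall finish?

The longest chain is Electrical→Tile→Trim = 8+8+6 = 22; overall finish 22 days.
Flooring finishes as early as 14 and must finish by 16.
Float = 22 − 20 = 2.

2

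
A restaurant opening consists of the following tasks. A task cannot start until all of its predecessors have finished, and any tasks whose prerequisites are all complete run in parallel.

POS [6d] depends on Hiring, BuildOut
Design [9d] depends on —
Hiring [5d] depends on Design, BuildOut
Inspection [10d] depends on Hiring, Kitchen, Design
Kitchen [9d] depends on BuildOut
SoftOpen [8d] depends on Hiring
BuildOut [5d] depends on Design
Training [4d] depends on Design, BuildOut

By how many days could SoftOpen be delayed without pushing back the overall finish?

6

The longest chain is Design→BuildOut→Kitchen→Inspection = 9+5+9+10 = 33; overall finish 33 days.
Longest path through SoftOpen: 27 days (earliest finish 27, latest finish 33).
Float = 33 − 27 = 6.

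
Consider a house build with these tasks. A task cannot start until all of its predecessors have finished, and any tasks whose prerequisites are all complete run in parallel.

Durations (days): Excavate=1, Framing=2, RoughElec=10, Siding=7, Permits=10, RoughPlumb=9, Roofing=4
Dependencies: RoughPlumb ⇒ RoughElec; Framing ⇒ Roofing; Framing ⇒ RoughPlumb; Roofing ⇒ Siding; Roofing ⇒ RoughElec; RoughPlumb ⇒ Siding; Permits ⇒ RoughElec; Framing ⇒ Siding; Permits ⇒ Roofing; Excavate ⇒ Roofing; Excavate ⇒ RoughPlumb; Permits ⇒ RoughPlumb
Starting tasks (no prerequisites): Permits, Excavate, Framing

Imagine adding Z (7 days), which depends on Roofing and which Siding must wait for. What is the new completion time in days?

Originally the schedule takes 29 days.
With Z inserted, Siding now waits for max(Framing, RoughPlumb, Roofing, Z).
New critical path: Permits→RoughPlumb→RoughElec = 10+9+10 = 29 ⇒ 29 days.

29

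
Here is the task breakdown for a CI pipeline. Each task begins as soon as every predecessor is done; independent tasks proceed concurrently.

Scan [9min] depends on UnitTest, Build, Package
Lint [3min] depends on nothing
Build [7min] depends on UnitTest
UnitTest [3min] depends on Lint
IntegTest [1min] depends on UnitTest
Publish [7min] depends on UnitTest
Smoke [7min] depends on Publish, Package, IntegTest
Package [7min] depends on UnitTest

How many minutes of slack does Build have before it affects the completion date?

Lint→UnitTest→Build→Scan = 3+3+7+9 = 22 sets the makespan at 22 minutes.
Build finishes as early as 13 and must finish by 13.
Float = 22 − 22 = 0.

0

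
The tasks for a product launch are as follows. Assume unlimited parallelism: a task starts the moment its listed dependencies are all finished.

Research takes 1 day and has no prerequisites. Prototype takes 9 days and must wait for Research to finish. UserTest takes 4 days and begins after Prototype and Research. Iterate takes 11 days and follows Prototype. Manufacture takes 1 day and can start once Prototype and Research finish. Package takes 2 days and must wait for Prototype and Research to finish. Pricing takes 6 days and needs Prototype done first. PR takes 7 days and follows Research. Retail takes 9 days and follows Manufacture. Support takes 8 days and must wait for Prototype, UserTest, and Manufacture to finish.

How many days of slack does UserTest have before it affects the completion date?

0

Research→Prototype→UserTest→Support = 1+9+4+8 = 22 sets the makespan at 22 days.
Longest path through UserTest: 22 days (earliest finish 14, latest finish 14).
So UserTest can slip 14 − 14 = 0 days.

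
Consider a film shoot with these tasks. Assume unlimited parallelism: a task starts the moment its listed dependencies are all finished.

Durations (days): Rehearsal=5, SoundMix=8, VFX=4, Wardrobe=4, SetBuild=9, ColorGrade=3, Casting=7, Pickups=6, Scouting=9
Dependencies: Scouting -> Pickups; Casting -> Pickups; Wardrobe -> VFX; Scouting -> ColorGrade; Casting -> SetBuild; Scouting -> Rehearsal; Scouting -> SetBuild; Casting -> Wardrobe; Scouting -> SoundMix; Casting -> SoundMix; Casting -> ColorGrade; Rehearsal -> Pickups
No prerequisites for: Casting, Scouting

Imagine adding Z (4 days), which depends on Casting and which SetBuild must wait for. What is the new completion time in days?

20

Originally the film shoot takes 20 days.
With Z inserted, SetBuild now waits for max(Casting, Scouting, Z).
New critical path: Casting→Z→SetBuild = 7+4+9 = 20 ⇒ 20 days.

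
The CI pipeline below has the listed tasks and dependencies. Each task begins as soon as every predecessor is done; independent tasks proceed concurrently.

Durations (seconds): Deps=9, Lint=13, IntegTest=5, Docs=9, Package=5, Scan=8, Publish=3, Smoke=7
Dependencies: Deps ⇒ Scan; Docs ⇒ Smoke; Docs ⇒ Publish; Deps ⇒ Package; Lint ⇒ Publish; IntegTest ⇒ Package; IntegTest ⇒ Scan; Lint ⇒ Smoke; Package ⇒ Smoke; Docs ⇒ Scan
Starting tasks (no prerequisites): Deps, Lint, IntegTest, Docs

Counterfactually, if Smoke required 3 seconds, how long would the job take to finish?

17

Actual critical path: Deps→Package→Smoke = 9+5+7 = 21 ⇒ 21 seconds.
Since Smoke is critical, the -4 change carries straight to that chain (now 17 seconds).
The critical path is still Deps→Package→Smoke; finish is now 17 seconds.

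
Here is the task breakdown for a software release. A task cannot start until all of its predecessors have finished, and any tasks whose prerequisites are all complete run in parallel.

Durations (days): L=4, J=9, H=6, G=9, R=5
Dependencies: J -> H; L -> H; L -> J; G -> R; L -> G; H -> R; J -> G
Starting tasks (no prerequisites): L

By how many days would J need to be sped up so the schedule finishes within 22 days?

5

Current finish: 27 days; target: 22.
J is on every critical path, so each day cut from J cuts the finish by one (this holds down to a finish of 19).
Need 27 − 22 = 5 days off J → J becomes 4 days, finish becomes 22.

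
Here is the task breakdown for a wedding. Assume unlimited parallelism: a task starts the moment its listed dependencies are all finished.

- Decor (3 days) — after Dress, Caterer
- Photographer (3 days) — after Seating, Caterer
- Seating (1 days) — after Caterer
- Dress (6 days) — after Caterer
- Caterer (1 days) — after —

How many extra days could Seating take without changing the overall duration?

5

Caterer→Dress→Decor = 1+6+3 = 10 sets the makespan at 10 days.
Longest path through Seating: 5 days (earliest finish 2, latest finish 7).
So Seating can slip 7 − 2 = 5 days.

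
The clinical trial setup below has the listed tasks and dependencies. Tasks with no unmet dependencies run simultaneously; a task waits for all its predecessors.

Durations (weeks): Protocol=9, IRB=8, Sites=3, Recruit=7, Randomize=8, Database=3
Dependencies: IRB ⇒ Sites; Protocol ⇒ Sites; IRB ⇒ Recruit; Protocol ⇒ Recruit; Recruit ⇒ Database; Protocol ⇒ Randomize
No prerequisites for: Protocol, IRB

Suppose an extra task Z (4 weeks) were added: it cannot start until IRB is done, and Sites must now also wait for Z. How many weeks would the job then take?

19

Originally the job takes 19 weeks.
With Z inserted, Sites now waits for max(IRB, Protocol, Z).
New critical path: Protocol→Recruit→Database = 9+7+3 = 19 ⇒ 19 weeks.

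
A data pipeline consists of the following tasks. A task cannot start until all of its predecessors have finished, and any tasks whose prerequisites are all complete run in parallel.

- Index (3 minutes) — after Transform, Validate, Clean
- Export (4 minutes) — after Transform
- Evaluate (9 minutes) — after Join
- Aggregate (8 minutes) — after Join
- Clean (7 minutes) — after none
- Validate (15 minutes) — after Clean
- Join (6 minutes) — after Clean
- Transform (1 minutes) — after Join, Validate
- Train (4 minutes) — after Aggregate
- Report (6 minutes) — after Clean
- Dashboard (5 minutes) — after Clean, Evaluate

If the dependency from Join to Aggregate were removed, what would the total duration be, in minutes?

With the dependency in place, Clean→Validate→Transform→Export = 7+15+1+4 = 27 sets the finish at 27 minutes.
Without Join→Aggregate, Aggregate's earliest start moves from 13 to 0.
The longest chain is now Clean→Validate→Transform→Export = 7+15+1+4 = 27, so the project takes 27 minutes.

27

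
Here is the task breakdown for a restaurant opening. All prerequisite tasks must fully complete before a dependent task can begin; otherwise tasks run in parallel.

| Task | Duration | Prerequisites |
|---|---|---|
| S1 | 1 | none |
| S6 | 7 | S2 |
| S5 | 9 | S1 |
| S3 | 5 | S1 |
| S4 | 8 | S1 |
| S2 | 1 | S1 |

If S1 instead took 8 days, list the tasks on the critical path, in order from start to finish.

S1, S5

The binding path is S1→S5 = 1+9 = 10; finish at 10 days.
Since S1 is critical, the +7 change carries straight to that chain (now 17 days).
That remains the longest chain; total 17 days.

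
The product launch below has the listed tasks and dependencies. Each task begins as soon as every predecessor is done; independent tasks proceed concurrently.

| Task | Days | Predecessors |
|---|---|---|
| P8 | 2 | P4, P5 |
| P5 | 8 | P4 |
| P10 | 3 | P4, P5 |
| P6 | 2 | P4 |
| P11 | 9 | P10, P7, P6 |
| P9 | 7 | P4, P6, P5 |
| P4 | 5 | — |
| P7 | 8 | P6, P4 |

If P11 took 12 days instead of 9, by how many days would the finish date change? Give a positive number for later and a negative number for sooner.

3

The binding path is P4→P5→P10→P11 = 5+8+3+9 = 25; finish at 25 days.
P11 is on the critical path; changing it to 12 makes that path 28 days.
The critical path is still P4→P5→P10→P11; finish is now 28 days.
Change in finish: 28 − 25 = +3 days.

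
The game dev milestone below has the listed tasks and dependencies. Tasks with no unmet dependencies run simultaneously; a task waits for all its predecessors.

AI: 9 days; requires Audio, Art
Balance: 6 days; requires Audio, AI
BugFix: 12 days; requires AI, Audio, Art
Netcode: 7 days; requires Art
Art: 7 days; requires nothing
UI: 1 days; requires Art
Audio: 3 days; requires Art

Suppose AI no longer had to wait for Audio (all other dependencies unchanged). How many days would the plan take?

With the dependency in place, Art→Audio→AI→BugFix = 7+3+9+12 = 31 sets the finish at 31 days.
Without Audio→AI, AI's earliest start moves from 10 to 7.
The longest chain is now Art→AI→BugFix = 7+9+12 = 28, so the plan takes 28 days.

28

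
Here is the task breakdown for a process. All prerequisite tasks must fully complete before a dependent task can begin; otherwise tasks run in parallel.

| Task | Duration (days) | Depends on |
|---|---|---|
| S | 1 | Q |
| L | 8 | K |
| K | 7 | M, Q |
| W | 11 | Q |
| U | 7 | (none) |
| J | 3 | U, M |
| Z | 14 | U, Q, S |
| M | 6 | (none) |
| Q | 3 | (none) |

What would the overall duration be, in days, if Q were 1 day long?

21

Actual critical path: M→K→L = 6+7+8 = 21 ⇒ 21 days.
Q has 3 days of float (longest path through it is 18).
The critical path is still M→K→L; finish is now 21 days.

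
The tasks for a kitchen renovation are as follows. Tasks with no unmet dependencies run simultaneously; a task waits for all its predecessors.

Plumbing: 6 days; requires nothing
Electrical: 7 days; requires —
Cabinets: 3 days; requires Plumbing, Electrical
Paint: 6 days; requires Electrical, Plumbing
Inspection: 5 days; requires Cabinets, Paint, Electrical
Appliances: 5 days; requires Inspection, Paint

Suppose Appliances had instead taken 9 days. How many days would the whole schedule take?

27

Baseline: Electrical→Paint→Inspection→Appliances = 7+6+5+5 = 23 → 23 days.
Appliances lies on that path, so at 9 days the path becomes 27 days.
The critical path is still Electrical→Paint→Inspection→Appliances; finish is now 27 days.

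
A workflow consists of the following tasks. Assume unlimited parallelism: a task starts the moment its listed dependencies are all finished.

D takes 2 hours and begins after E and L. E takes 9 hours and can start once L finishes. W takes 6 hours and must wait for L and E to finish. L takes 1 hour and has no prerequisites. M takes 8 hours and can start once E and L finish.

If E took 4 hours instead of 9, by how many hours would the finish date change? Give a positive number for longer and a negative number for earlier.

Actual critical path: L→E→M = 1+9+8 = 18 ⇒ 18 hours.
E lies on that path, so at 4 hours the path becomes 13 hours.
No other chain overtakes it, so the finish is 13 hours.
Change in finish: 13 − 18 = -5 hours.

-5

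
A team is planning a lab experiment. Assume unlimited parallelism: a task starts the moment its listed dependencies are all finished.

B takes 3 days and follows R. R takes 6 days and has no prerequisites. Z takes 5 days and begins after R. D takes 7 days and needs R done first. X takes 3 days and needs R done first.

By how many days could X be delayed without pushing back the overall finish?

4

Critical path: R→D = 6+7 = 13, so the finish is 13 days.
X finishes as early as 9 and must finish by 13.
Slack of X = 10 − 6 = 4 days.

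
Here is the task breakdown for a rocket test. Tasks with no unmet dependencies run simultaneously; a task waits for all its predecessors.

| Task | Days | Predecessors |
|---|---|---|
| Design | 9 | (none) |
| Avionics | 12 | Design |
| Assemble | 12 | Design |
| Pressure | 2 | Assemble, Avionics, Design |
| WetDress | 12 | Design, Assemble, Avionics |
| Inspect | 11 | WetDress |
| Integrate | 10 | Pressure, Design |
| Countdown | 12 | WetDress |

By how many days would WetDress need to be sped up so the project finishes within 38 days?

Current finish: 45 days; target: 38.
WetDress is on every critical path, so each day cut from WetDress cuts the finish by one (this holds down to a finish of 34).
Need 45 − 38 = 7 days off WetDress → WetDress becomes 5 days, finish becomes 38.

7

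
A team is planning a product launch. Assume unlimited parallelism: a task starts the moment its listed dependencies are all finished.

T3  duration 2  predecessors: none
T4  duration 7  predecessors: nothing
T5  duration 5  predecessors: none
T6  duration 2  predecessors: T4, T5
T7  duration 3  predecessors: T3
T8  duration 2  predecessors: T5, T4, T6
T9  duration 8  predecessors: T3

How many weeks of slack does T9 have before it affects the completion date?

1

T4→T6→T8 = 7+2+2 = 11 sets the makespan at 11 weeks.
T9 finishes as early as 10 and must finish by 11.
Slack of T9 = 3 − 2 = 1 week.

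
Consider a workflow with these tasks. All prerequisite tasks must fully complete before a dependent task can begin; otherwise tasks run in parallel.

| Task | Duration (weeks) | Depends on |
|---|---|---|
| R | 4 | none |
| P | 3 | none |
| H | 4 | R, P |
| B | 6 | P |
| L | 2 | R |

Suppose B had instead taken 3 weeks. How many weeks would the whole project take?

8

The binding path is P→B = 3+6 = 9; finish at 9 weeks.
B is on the critical path; changing it to 3 makes that path 6 weeks.
Now R→H = 4+4 = 8 is longest, so the finish becomes 8 weeks.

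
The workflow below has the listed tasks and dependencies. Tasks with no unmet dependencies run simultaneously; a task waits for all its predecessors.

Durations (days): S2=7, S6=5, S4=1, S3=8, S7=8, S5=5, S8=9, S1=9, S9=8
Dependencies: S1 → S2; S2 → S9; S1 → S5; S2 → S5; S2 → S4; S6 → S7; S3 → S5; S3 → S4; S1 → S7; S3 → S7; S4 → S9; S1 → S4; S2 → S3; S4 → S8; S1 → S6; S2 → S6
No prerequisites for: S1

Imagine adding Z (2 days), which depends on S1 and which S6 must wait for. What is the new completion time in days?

Originally the workflow takes 34 days.
With Z inserted, S6 now waits for max(S2, S1, Z).
New critical path: S1→S2→S3→S4→S8 = 9+7+8+1+9 = 34 ⇒ 34 days.

34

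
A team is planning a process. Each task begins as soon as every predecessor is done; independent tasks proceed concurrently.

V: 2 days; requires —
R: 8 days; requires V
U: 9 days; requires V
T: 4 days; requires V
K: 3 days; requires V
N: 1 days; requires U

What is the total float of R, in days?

The longest chain is V→U→N = 2+9+1 = 12; overall finish 12 days.
R finishes as early as 10 and must finish by 12.
Slack of R = 4 − 2 = 2 days.

2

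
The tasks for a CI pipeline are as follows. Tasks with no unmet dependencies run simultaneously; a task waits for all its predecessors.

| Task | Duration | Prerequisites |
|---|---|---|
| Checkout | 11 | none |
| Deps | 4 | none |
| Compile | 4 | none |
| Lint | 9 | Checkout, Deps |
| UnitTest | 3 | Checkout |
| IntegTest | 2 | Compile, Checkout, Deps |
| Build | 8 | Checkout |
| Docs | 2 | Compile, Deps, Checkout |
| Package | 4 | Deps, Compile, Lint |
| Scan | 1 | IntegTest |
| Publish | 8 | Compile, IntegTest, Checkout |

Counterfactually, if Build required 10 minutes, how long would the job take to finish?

24

Baseline: Checkout→Lint→Package = 11+9+4 = 24 → 24 minutes.
The longest path through Build is only 19 minutes, so Build has float 5.
The critical path is still Checkout→Lint→Package; finish is now 24 minutes.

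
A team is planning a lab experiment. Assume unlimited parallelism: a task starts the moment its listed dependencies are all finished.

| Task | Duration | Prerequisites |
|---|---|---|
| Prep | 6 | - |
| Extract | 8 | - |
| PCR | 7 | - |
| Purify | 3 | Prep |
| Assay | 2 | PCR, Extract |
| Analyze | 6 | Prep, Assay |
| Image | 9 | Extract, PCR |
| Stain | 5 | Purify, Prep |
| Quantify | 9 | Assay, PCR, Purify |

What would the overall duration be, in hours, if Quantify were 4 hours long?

The binding path is Extract→Assay→Quantify = 8+2+9 = 19; finish at 19 hours.
Quantify is on the critical path; changing it to 4 makes that path 14 hours.
Now Extract→Image = 8+9 = 17 is longest, so the finish becomes 17 hours.

17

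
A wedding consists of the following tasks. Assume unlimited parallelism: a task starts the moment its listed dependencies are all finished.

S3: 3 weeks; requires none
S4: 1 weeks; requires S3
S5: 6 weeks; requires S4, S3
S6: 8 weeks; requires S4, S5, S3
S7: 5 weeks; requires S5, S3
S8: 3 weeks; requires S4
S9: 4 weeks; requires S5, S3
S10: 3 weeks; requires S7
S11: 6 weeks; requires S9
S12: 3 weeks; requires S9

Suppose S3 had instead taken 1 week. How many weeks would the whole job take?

18

Baseline: S3→S4→S5→S9→S11 = 3+1+6+4+6 = 20 → 20 weeks.
Since S3 is critical, the -2 change carries straight to that chain (now 18 weeks).
The critical path is still S3→S4→S5→S9→S11; finish is now 18 weeks.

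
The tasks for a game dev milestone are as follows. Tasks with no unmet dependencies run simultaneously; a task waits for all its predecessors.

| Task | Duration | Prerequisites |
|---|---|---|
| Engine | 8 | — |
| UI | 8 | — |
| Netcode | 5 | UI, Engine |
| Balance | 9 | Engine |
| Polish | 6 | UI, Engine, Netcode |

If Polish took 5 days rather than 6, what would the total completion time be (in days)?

Actual critical path: Engine→Netcode→Polish = 8+5+6 = 19 ⇒ 19 days.
Polish lies on that path, so at 5 days the path becomes 18 days.
That remains the longest chain; total 18 days.

18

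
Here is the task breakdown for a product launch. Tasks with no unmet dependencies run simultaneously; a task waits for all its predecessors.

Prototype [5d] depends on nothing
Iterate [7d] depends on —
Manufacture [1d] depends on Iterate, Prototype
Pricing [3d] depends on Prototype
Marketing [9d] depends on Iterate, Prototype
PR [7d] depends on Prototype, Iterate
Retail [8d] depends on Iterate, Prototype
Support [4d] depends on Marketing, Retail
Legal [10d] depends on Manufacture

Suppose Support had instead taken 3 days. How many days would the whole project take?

19

Actual critical path: Iterate→Marketing→Support = 7+9+4 = 20 ⇒ 20 days.
Support lies on that path, so at 3 days the path becomes 19 days.
That remains the longest chain; total 19 days.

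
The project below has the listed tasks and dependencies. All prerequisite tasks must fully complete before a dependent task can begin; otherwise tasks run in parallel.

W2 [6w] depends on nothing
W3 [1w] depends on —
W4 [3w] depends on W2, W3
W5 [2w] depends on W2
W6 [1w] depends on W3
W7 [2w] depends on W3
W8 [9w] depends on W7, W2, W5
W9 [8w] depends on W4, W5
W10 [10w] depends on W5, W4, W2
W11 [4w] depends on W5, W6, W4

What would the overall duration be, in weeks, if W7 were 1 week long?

As given, the longest chain is W2→W4→W10 = 6+3+10 = 19, so the finish is 19 weeks.
W7 has 7 weeks of float (longest path through it is 12).
That remains the longest chain; total 19 weeks.

19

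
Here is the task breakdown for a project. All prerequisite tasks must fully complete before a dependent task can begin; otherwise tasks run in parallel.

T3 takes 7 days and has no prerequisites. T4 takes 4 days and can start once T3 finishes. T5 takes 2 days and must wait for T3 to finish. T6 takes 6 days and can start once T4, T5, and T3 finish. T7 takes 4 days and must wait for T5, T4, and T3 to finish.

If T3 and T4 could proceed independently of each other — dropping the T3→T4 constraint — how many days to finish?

15

Original critical path: T3→T4→T6 = 7+4+6 = 17 ⇒ 17 days.
Without T3→T4, T4's earliest start moves from 7 to 0.
After: T3→T5→T6 = 7+2+6 = 15 → 15 days.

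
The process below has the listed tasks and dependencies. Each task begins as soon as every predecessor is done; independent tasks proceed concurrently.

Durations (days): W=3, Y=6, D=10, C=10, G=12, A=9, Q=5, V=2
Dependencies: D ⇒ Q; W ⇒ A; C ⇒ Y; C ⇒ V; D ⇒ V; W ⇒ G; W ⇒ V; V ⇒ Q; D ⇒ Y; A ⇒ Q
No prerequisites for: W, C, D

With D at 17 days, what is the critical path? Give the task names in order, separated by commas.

D, V, Q

The binding path is D→V→Q = 10+2+5 = 17; finish at 17 days.
D is on the critical path; changing it to 17 makes that path 24 days.
No other chain overtakes it, so the finish is 24 days.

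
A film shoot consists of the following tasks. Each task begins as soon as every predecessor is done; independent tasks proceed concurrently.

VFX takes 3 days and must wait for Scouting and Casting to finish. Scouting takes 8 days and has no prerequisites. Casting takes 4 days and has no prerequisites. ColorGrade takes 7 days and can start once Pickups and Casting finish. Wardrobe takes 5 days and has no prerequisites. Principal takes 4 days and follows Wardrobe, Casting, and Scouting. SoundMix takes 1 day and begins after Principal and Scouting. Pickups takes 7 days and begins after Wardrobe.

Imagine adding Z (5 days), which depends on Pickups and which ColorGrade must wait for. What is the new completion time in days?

24

Originally the job takes 19 days.
With Z inserted, ColorGrade now waits for max(Pickups, Casting, Z).
New critical path: Wardrobe→Pickups→Z→ColorGrade = 5+7+5+7 = 24 ⇒ 24 days.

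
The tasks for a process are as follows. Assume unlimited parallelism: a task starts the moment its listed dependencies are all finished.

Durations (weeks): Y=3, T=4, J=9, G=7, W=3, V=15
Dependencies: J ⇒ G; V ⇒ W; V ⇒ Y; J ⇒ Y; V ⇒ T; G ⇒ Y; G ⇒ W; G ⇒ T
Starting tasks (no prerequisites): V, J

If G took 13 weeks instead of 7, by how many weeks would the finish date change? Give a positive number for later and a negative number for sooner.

6

Critical path before the change: J→G→T = 9+7+4 = 20 giving 20 weeks.
G is on the critical path; changing it to 13 makes that path 26 weeks.
That remains the longest chain; total 26 weeks.
Change in finish: 26 − 20 = +6 weeks.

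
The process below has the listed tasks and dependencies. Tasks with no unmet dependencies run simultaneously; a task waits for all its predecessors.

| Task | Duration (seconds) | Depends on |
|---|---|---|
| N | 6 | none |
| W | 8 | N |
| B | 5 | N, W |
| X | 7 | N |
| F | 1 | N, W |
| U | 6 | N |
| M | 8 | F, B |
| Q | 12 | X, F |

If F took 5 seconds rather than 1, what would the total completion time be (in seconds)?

The binding path is N→W→F→Q = 6+8+1+12 = 27; finish at 27 seconds.
F lies on that path, so at 5 seconds the path becomes 31 seconds.
The critical path is still N→W→F→Q; finish is now 31 seconds.

31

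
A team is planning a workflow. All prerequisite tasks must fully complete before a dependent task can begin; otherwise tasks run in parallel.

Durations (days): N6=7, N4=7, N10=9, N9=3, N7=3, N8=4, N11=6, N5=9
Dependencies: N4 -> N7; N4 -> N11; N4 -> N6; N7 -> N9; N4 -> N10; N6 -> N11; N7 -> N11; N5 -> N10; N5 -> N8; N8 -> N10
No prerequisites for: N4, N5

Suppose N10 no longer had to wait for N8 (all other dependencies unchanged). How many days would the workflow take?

Original critical path: N5→N8→N10 = 9+4+9 = 22 ⇒ 22 days.
Without N8→N10, N10's earliest start moves from 13 to 9.
New critical path: N4→N6→N11 = 7+7+6 = 20 ⇒ 20 days.

20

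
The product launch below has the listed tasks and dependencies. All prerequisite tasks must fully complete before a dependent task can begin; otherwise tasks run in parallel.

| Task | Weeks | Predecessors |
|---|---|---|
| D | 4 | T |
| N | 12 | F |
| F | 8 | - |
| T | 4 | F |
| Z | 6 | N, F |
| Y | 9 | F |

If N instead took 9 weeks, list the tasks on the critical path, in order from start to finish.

Actual critical path: F→N→Z = 8+12+6 = 26 ⇒ 26 weeks.
N is on the critical path; changing it to 9 makes that path 23 weeks.
That remains the longest chain; total 23 weeks.

F, N, Z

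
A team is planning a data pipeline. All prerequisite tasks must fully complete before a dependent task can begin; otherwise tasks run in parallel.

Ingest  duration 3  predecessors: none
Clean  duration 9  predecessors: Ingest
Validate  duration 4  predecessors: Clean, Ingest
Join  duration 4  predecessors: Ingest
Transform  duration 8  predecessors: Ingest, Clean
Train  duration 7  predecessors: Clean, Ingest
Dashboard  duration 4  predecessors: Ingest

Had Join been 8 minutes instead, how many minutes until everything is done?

Actual critical path: Ingest→Clean→Transform = 3+9+8 = 20 ⇒ 20 minutes.
Join is off the critical path — its longest chain is 7 minutes, giving 13 of slack.
No other chain overtakes it, so the finish is 20 minutes.

20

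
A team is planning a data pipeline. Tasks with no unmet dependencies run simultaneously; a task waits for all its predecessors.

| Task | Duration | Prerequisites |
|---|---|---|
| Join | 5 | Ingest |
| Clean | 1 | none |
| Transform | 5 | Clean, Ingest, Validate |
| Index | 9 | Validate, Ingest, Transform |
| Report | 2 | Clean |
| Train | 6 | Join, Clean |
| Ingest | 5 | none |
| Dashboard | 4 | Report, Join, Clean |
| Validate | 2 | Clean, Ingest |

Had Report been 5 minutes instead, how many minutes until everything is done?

21

As given, the longest chain is Ingest→Validate→Transform→Index = 5+2+5+9 = 21, so the finish is 21 minutes.
The longest path through Report is only 7 minutes, so Report has float 14.
No other chain overtakes it, so the finish is 21 minutes.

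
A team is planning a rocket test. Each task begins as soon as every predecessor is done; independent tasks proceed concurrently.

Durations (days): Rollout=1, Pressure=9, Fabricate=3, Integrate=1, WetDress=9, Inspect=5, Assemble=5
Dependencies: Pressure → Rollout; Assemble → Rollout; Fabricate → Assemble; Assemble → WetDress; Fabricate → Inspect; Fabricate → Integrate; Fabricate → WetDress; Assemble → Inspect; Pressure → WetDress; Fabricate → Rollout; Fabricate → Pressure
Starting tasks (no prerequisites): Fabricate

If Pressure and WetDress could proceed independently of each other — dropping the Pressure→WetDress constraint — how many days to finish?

17

Before: longest chain Fabricate→Pressure→WetDress = 3+9+9 = 21, finish 21.
Without Pressure→WetDress, WetDress's earliest start moves from 12 to 8.
After: Fabricate→Assemble→WetDress = 3+5+9 = 17 → 17 days.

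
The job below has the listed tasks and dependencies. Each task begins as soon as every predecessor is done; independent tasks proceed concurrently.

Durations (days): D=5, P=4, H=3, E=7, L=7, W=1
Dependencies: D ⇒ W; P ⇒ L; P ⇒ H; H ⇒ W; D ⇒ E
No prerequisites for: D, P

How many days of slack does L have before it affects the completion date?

1

The longest chain is D→E = 5+7 = 12; overall finish 12 days.
Longest path through L: 11 days (earliest finish 11, latest finish 12).
So L can slip 12 − 11 = 1 day.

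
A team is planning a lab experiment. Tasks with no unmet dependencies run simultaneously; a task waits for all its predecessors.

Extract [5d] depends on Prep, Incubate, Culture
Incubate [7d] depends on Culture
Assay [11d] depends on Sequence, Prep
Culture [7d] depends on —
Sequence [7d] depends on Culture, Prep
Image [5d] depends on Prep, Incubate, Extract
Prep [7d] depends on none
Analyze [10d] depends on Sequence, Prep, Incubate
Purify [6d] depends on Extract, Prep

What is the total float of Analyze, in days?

1

The longest chain is Prep→Sequence→Assay = 7+7+11 = 25; overall finish 25 days.
The longest chain containing Analyze totals 24 days.
Float = 25 − 24 = 1.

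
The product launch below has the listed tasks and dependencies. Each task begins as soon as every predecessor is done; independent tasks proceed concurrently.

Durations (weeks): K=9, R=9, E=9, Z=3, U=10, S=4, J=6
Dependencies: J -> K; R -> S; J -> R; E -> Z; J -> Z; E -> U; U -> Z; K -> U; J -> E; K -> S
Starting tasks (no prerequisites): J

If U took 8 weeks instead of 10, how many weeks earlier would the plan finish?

Baseline: J→E→U→Z = 6+9+10+3 = 28 → 28 weeks.
U lies on that path, so at 8 weeks the path becomes 26 weeks.
No other chain overtakes it, so the finish is 26 weeks.
Change in finish: 26 − 28 = -2 weeks.

2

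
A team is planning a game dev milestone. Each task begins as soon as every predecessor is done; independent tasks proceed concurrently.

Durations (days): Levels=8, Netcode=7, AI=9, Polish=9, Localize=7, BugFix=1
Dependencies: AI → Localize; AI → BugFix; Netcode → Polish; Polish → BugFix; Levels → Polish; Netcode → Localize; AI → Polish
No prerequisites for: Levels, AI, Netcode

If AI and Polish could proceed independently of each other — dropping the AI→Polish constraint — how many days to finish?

Before: longest chain AI→Polish→BugFix = 9+9+1 = 19, finish 19.
Without AI→Polish, Polish's earliest start moves from 9 to 8.
The longest chain is now Levels→Polish→BugFix = 8+9+1 = 18, so the project takes 18 days.

18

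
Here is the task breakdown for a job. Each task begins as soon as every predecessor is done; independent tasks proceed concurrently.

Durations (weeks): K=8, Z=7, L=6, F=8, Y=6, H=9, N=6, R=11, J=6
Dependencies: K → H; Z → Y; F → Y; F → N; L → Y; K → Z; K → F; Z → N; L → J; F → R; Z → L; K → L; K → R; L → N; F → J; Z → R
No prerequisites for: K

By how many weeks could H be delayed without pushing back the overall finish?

Critical path: K→Z→L→Y = 8+7+6+6 = 27, so the finish is 27 weeks.
Longest path through H: 17 weeks (earliest finish 17, latest finish 27).
So H can slip 27 − 17 = 10 weeks.

10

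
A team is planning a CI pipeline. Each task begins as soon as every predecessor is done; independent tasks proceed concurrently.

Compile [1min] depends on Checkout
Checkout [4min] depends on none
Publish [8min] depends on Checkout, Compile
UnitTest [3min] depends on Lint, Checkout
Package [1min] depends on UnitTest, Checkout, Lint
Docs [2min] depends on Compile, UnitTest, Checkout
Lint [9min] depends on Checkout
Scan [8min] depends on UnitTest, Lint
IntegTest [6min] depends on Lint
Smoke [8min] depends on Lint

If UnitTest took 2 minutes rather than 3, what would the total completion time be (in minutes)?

Actual critical path: Checkout→Lint→UnitTest→Scan = 4+9+3+8 = 24 ⇒ 24 minutes.
UnitTest lies on that path, so at 2 minutes the path becomes 23 minutes.
No other chain overtakes it, so the finish is 23 minutes.

23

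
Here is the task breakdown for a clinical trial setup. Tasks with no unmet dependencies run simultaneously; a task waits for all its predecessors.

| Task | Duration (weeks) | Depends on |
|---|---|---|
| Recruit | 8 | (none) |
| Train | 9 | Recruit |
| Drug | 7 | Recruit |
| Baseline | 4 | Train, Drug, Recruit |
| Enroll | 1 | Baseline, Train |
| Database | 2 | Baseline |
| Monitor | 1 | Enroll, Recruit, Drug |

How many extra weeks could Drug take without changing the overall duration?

Critical path: Recruit→Train→Baseline→Enroll→Monitor = 8+9+4+1+1 = 23, so the finish is 23 weeks.
Longest path through Drug: 21 weeks (earliest finish 15, latest finish 17).
Float = 23 − 21 = 2.

2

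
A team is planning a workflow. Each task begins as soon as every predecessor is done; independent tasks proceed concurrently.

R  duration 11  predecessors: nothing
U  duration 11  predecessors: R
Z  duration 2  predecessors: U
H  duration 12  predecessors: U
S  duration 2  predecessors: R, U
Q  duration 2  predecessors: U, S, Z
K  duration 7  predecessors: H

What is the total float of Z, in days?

15

The longest chain is R→U→H→K = 11+11+12+7 = 41; overall finish 41 days.
Z finishes as early as 24 and must finish by 39.
Slack of Z = 37 − 22 = 15 days.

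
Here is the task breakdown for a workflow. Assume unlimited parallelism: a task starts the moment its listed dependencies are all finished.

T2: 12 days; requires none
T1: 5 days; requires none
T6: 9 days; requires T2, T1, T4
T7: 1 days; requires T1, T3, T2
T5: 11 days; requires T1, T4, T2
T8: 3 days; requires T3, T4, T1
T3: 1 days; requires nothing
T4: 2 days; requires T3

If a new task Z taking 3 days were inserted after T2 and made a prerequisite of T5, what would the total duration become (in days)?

Originally the schedule takes 23 days.
With Z inserted, T5 now waits for max(T1, T4, T2, Z).
New critical path: T2→Z→T5 = 12+3+11 = 26 ⇒ 26 days.

26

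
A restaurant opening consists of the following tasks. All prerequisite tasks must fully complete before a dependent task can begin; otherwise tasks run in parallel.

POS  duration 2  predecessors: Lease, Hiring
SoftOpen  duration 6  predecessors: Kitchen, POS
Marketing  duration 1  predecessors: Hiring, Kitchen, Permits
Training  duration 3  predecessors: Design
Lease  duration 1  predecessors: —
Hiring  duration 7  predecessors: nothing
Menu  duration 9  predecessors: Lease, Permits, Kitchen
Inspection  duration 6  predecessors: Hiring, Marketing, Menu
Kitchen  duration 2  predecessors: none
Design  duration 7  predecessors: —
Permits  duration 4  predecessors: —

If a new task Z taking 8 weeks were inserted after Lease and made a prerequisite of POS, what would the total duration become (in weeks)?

19

Originally the project takes 19 weeks.
With Z inserted, POS now waits for max(Lease, Hiring, Z).
New critical path: Permits→Menu→Inspection = 4+9+6 = 19 ⇒ 19 weeks.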